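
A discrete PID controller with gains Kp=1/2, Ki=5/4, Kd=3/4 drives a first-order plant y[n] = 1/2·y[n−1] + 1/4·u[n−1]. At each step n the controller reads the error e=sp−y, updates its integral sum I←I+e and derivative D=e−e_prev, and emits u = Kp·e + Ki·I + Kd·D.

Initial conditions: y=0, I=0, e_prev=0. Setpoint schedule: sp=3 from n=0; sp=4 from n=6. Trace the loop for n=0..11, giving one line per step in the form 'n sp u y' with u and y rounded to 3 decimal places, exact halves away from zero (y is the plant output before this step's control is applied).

0 3 7.500 0.000
1 3 4.313 1.875
2 3 6.773 2.016
3 3 6.396 2.701
4 3 6.662 2.949
5 3 6.435 3.140
6 4 8.806 3.179
7 4 7.581 3.791
8 4 8.302 3.791
9 4 8.113 3.971
10 4 8.178 4.014
11 4 8.099 4.051

(exact arithmetic carried between steps; '≈' marks a value shown rounded to 6 d.p. or computed from one; I and e_prev carry over from the previous line; the table rounds u and y to 3 d.p., halves away from zero)
n=0: y=0, sp=3, e=sp−y=3; I=3, D=e−e_prev=3; u=1/2·3+5/4·3+3/4·3=7.5; next y=1/2·0+1/4·7.5=1.875
n=1: y=1.875, sp=3, e=sp−y=1.125; I=4.125, D=e−e_prev=-1.875; u=1/2·1.125+5/4·4.125+3/4·(-1.875)=4.3125; next y=1/2·1.875+1/4·4.3125=2.015625
n=2: y=2.015625, sp=3, e=sp−y=0.984375; I=5.109375, D=e−e_prev=-0.140625; u=1/2·0.984375+5/4·5.109375+3/4·(-0.140625)≈6.773438; next y=1/2·2.015625+1/4·6.773438≈2.701172
n=3: y≈2.701172, sp=3, e=sp−y≈0.298828; I≈5.408203, D=e−e_prev≈-0.685547; u=1/2·0.298828+5/4·5.408203+3/4·(-0.685547)≈6.395508; next y=1/2·2.701172+1/4·6.395508≈2.949463
n=4: y≈2.949463, sp=3, e=sp−y≈0.050537; I≈5.458740, D=e−e_prev≈-0.248291; u=1/2·0.050537+5/4·5.458740+3/4·(-0.248291)≈6.662476; next y=1/2·2.949463+1/4·6.662476≈3.140350
n=5: y≈3.140350, sp=3, e=sp−y≈-0.140350; I≈5.318390, D=e−e_prev≈-0.190887; u=1/2·(-0.140350)+5/4·5.318390+3/4·(-0.190887)≈6.434647; next y=1/2·3.140350+1/4·6.434647≈3.178837
n=6: y≈3.178837, sp=4, e=sp−y≈0.821163; I≈6.139553, D=e−e_prev≈0.961514; u=1/2·0.821163+5/4·6.139553+3/4·0.961514≈8.806158; next y=1/2·3.178837+1/4·8.806158≈3.790958
n=7: y≈3.790958, sp=4, e=sp−y≈0.209042; I≈6.348595, D=e−e_prev≈-0.612121; u=1/2·0.209042+5/4·6.348595+3/4·(-0.612121)≈7.581174; next y=1/2·3.790958+1/4·7.581174≈3.790772
n=8: y≈3.790772, sp=4, e=sp−y≈0.209228; I≈6.557823, D=e−e_prev≈0.000185; u=1/2·0.209228+5/4·6.557823+3/4·0.000185≈8.302031; next y=1/2·3.790772+1/4·8.302031≈3.970894
n=9: y≈3.970894, sp=4, e=sp−y≈0.029106; I≈6.586929, D=e−e_prev≈-0.180122; u=1/2·0.029106+5/4·6.586929+3/4·(-0.180122)≈8.113123; next y=1/2·3.970894+1/4·8.113123≈4.013728
n=10: y≈4.013728, sp=4, e=sp−y≈-0.013728; I≈6.573201, D=e−e_prev≈-0.042834; u=1/2·(-0.013728)+5/4·6.573201+3/4·(-0.042834)≈8.177512; next y=1/2·4.013728+1/4·8.177512≈4.051242
n=11: y≈4.051242, sp=4, e=sp−y≈-0.051242; I≈6.521959, D=e−e_prev≈-0.037514; u=1/2·(-0.051242)+5/4·6.521959+3/4·(-0.037514)≈8.098692; next y=1/2·4.051242+1/4·8.098692≈4.050294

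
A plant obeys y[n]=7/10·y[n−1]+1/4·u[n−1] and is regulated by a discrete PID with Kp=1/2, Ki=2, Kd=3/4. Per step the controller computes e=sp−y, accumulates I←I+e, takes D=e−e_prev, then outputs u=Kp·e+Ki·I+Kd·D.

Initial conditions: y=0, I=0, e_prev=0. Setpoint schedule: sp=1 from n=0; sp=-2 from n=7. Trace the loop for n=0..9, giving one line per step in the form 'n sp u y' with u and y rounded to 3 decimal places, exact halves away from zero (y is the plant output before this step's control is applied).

0 1 3.250 0.000
1 1 1.859 0.813
2 1 2.125 1.034
3 1 1.505 1.255
4 1 1.162 1.255
5 1 0.932 1.169
6 1 0.912 1.051
7 -2 -8.744 0.964
8 -2 -4.443 -1.511
9 -2 -5.140 -2.169

(exact arithmetic carried between steps; '≈' marks a value shown rounded to 6 d.p. or computed from one; I and e_prev carry over from the previous line; the table rounds u and y to 3 d.p., halves away from zero)
n=0: y=0, sp=1, e=sp−y=1; I=1, D=e−e_prev=1; u=1/2·1+2·1+3/4·1=3.25; next y=7/10·0+1/4·3.25=0.8125
n=1: y=0.8125, sp=1, e=sp−y=0.1875; I=1.1875, D=e−e_prev=-0.8125; u=1/2·0.1875+2·1.1875+3/4·(-0.8125)=1.859375; next y=7/10·0.8125+1/4·1.859375≈1.033594
n=2: y≈1.033594, sp=1, e=sp−y≈-0.033594; I≈1.153906, D=e−e_prev≈-0.221094; u=1/2·(-0.033594)+2·1.153906+3/4·(-0.221094)≈2.125195; next y=7/10·1.033594+1/4·2.125195≈1.254814
n=3: y≈1.254814, sp=1, e=sp−y≈-0.254814; I≈0.899092, D=e−e_prev≈-0.221221; u=1/2·(-0.254814)+2·0.899092+3/4·(-0.221221)≈1.504861; next y=7/10·1.254814+1/4·1.504861≈1.254585
n=4: y≈1.254585, sp=1, e=sp−y≈-0.254585; I≈0.644506, D=e−e_prev≈0.000229; u=1/2·(-0.254585)+2·0.644506+3/4·0.000229≈1.161892; next y=7/10·1.254585+1/4·1.161892≈1.168683
n=5: y≈1.168683, sp=1, e=sp−y≈-0.168683; I≈0.475824, D=e−e_prev≈0.085903; u=1/2·(-0.168683)+2·0.475824+3/4·0.085903≈0.931733; next y=7/10·1.168683+1/4·0.931733≈1.051011
n=6: y≈1.051011, sp=1, e=sp−y≈-0.051011; I≈0.424813, D=e−e_prev≈0.117672; u=1/2·(-0.051011)+2·0.424813+3/4·0.117672≈0.912373; next y=7/10·1.051011+1/4·0.912373≈0.963801
n=7: y≈0.963801, sp=-2, e=sp−y≈-2.963801; I≈-2.538989, D=e−e_prev≈-2.912790; u=1/2·(-2.963801)+2·(-2.538989)+3/4·(-2.912790)≈-8.744470; next y=7/10·0.963801+1/4·(-8.744470)≈-1.511457
n=8: y≈-1.511457, sp=-2, e=sp−y≈-0.488543; I≈-3.027532, D=e−e_prev≈2.475258; u=1/2·(-0.488543)+2·(-3.027532)+3/4·2.475258≈-4.442892; next y=7/10·(-1.511457)+1/4·(-4.442892)≈-2.168743
n=9: y≈-2.168743, sp=-2, e=sp−y≈0.168743; I≈-2.858789, D=e−e_prev≈0.657286; u=1/2·0.168743+2·(-2.858789)+3/4·0.657286≈-5.140242; next y=7/10·(-2.168743)+1/4·(-5.140242)≈-2.803180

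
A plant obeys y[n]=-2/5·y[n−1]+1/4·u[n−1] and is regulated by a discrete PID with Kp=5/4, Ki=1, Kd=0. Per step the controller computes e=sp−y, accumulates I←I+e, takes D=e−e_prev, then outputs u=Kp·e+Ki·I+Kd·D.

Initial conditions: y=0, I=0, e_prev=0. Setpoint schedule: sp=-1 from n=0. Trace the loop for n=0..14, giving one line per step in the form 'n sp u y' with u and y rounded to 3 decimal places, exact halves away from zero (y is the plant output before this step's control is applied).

(exact arithmetic carried between steps; '≈' marks a value shown rounded to 6 d.p. or computed from one; I and e_prev carry over from the previous line; the table rounds u and y to 3 d.p., halves away from zero)
n=0: y=0, sp=-1, e=sp−y=-1; I=-1, D=e−e_prev=-1; u=5/4·(-1)+1·(-1)+0·(-1)=-2.25; next y=-2/5·0+1/4·(-2.25)=-0.5625
n=1: y=-0.5625, sp=-1, e=sp−y=-0.4375; I=-1.4375, D=e−e_prev=0.5625; u=5/4·(-0.4375)+1·(-1.4375)+0·0.5625=-1.984375; next y=-2/5·(-0.5625)+1/4·(-1.984375)≈-0.271094
n=2: y≈-0.271094, sp=-1, e=sp−y≈-0.728906; I≈-2.166406, D=e−e_prev≈-0.291406; u=5/4·(-0.728906)+1·(-2.166406)+0·(-0.291406)≈-3.077539; next y=-2/5·(-0.271094)+1/4·(-3.077539)≈-0.660947
n=3: y≈-0.660947, sp=-1, e=sp−y≈-0.339053; I≈-2.505459, D=e−e_prev≈0.389854; u=5/4·(-0.339053)+1·(-2.505459)+0·0.389854≈-2.929275; next y=-2/5·(-0.660947)+1/4·(-2.929275)≈-0.467940
n=4: y≈-0.467940, sp=-1, e=sp−y≈-0.532060; I≈-3.037519, D=e−e_prev≈-0.193007; u=5/4·(-0.532060)+1·(-3.037519)+0·(-0.193007)≈-3.702594; next y=-2/5·(-0.467940)+1/4·(-3.702594)≈-0.738473
n=5: y≈-0.738473, sp=-1, e=sp−y≈-0.261527; I≈-3.299046, D=e−e_prev≈0.270533; u=5/4·(-0.261527)+1·(-3.299046)+0·0.270533≈-3.625956; next y=-2/5·(-0.738473)+1/4·(-3.625956)≈-0.611100
n=6: y≈-0.611100, sp=-1, e=sp−y≈-0.388900; I≈-3.687947, D=e−e_prev≈-0.127373; u=5/4·(-0.388900)+1·(-3.687947)+0·(-0.127373)≈-4.174072; next y=-2/5·(-0.611100)+1/4·(-4.174072)≈-0.799078
n=7: y≈-0.799078, sp=-1, e=sp−y≈-0.200922; I≈-3.888869, D=e−e_prev≈0.187978; u=5/4·(-0.200922)+1·(-3.888869)+0·0.187978≈-4.140021; next y=-2/5·(-0.799078)+1/4·(-4.140021)≈-0.715374
n=8: y≈-0.715374, sp=-1, e=sp−y≈-0.284626; I≈-4.173495, D=e−e_prev≈-0.083704; u=5/4·(-0.284626)+1·(-4.173495)+0·(-0.083704)≈-4.529277; next y=-2/5·(-0.715374)+1/4·(-4.529277)≈-0.846170
n=9: y≈-0.846170, sp=-1, e=sp−y≈-0.153830; I≈-4.327325, D=e−e_prev≈0.130796; u=5/4·(-0.153830)+1·(-4.327325)+0·0.130796≈-4.519613; next y=-2/5·(-0.846170)+1/4·(-4.519613)≈-0.791435
n=10: y≈-0.791435, sp=-1, e=sp−y≈-0.208565; I≈-4.535890, D=e−e_prev≈-0.054734; u=5/4·(-0.208565)+1·(-4.535890)+0·(-0.054734)≈-4.796595; next y=-2/5·(-0.791435)+1/4·(-4.796595)≈-0.882575
n=11: y≈-0.882575, sp=-1, e=sp−y≈-0.117425; I≈-4.653315, D=e−e_prev≈0.091139; u=5/4·(-0.117425)+1·(-4.653315)+0·0.091139≈-4.800097; next y=-2/5·(-0.882575)+1/4·(-4.800097)≈-0.846994
n=12: y≈-0.846994, sp=-1, e=sp−y≈-0.153006; I≈-4.806321, D=e−e_prev≈-0.035580; u=5/4·(-0.153006)+1·(-4.806321)+0·(-0.035580)≈-4.997578; next y=-2/5·(-0.846994)+1/4·(-4.997578)≈-0.910597
n=13: y≈-0.910597, sp=-1, e=sp−y≈-0.089403; I≈-4.895724, D=e−e_prev≈0.063602; u=5/4·(-0.089403)+1·(-4.895724)+0·0.063602≈-5.007478; next y=-2/5·(-0.910597)+1/4·(-5.007478)≈-0.887631
n=14: y≈-0.887631, sp=-1, e=sp−y≈-0.112369; I≈-5.008093, D=e−e_prev≈-0.022966; u=5/4·(-0.112369)+1·(-5.008093)+0·(-0.022966)≈-5.148555; next y=-2/5·(-0.887631)+1/4·(-5.148555)≈-0.932086

0 -1 -2.250 0.000
1 -1 -1.984 -0.563
2 -1 -3.078 -0.271
3 -1 -2.929 -0.661
4 -1 -3.703 -0.468
5 -1 -3.626 -0.738
6 -1 -4.174 -0.611
7 -1 -4.140 -0.799
8 -1 -4.529 -0.715
9 -1 -4.520 -0.846
10 -1 -4.797 -0.791
11 -1 -4.800 -0.883
12 -1 -4.998 -0.847
13 -1 -5.007 -0.911
14 -1 -5.149 -0.888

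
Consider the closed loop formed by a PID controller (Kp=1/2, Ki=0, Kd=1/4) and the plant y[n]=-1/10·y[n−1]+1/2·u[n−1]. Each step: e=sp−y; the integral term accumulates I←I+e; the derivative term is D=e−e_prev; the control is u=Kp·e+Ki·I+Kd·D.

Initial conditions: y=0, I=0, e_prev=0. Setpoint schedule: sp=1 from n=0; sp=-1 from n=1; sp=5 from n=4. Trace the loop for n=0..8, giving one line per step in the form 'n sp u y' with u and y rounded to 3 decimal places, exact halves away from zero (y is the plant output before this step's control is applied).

(exact arithmetic carried between steps; '≈' marks a value shown rounded to 6 d.p. or computed from one; I and e_prev carry over from the previous line; the table rounds u and y to 3 d.p., halves away from zero)
n=0: y=0, sp=1, e=sp−y=1; I=1, D=e−e_prev=1; u=1/2·1+0·1+1/4·1=0.75; next y=-1/10·0+1/2·0.75=0.375
n=1: y=0.375, sp=-1, e=sp−y=-1.375; I=-0.375, D=e−e_prev=-2.375; u=1/2·(-1.375)+0·(-0.375)+1/4·(-2.375)=-1.28125; next y=-1/10·0.375+1/2·(-1.28125)=-0.678125
n=2: y=-0.678125, sp=-1, e=sp−y=-0.321875; I=-0.696875, D=e−e_prev=1.053125; u=1/2·(-0.321875)+0·(-0.696875)+1/4·1.053125≈0.102344; next y=-1/10·(-0.678125)+1/2·0.102344≈0.118984
n=3: y≈0.118984, sp=-1, e=sp−y≈-1.118984; I≈-1.815859, D=e−e_prev≈-0.797109; u=1/2·(-1.118984)+0·(-1.815859)+1/4·(-0.797109)≈-0.758770; next y=-1/10·0.118984+1/2·(-0.758770)≈-0.391283
n=4: y≈-0.391283, sp=5, e=sp−y≈5.391283; I≈3.575424, D=e−e_prev≈6.510268; u=1/2·5.391283+0·3.575424+1/4·6.510268≈4.323208; next y=-1/10·(-0.391283)+1/2·4.323208≈2.200733
n=5: y≈2.200733, sp=5, e=sp−y≈2.799267; I≈6.374691, D=e−e_prev≈-2.592016; u=1/2·2.799267+0·6.374691+1/4·(-2.592016)≈0.751630; next y=-1/10·2.200733+1/2·0.751630≈0.155742
n=6: y≈0.155742, sp=5, e=sp−y≈4.844258; I≈11.218950, D=e−e_prev≈2.044991; u=1/2·4.844258+0·11.218950+1/4·2.044991≈2.933377; next y=-1/10·0.155742+1/2·2.933377≈1.451114
n=7: y≈1.451114, sp=5, e=sp−y≈3.548886; I≈14.767835, D=e−e_prev≈-1.295373; u=1/2·3.548886+0·14.767835+1/4·(-1.295373)≈1.450600; next y=-1/10·1.451114+1/2·1.450600≈0.580188
n=8: y≈0.580188, sp=5, e=sp−y≈4.419812; I≈19.187647, D=e−e_prev≈0.870926; u=1/2·4.419812+0·19.187647+1/4·0.870926≈2.427637; next y=-1/10·0.580188+1/2·2.427637≈1.155800

0 1 0.750 0.000
1 -1 -1.281 0.375
2 -1 0.102 -0.678
3 -1 -0.759 0.119
4 5 4.323 -0.391
5 5 0.752 2.201
6 5 2.933 0.156
7 5 1.451 1.451
8 5 2.428 0.580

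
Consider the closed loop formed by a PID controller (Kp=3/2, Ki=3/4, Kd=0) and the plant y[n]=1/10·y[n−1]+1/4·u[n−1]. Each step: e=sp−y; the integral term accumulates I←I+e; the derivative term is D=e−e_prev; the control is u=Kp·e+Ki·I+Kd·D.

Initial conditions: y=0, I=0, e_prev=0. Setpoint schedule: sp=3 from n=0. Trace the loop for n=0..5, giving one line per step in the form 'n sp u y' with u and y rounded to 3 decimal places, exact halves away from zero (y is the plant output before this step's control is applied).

0 3 6.750 0.000
1 3 5.203 1.688
2 3 6.678 1.470
3 3 7.045 1.816
4 3 7.648 1.943
5 3 8.073 2.106

(exact arithmetic carried between steps; '≈' marks a value shown rounded to 6 d.p. or computed from one; I and e_prev carry over from the previous line; the table rounds u and y to 3 d.p., halves away from zero)
n=0: y=0, sp=3, e=sp−y=3; I=3, D=e−e_prev=3; u=3/2·3+3/4·3+0·3=6.75; next y=1/10·0+1/4·6.75=1.6875
n=1: y=1.6875, sp=3, e=sp−y=1.3125; I=4.3125, D=e−e_prev=-1.6875; u=3/2·1.3125+3/4·4.3125+0·(-1.6875)=5.203125; next y=1/10·1.6875+1/4·5.203125≈1.469531
n=2: y≈1.469531, sp=3, e=sp−y≈1.530469; I≈5.842969, D=e−e_prev≈0.217969; u=3/2·1.530469+3/4·5.842969+0·0.217969≈6.677930; next y=1/10·1.469531+1/4·6.677930≈1.816436
n=3: y≈1.816436, sp=3, e=sp−y≈1.183564; I≈7.026533, D=e−e_prev≈-0.346904; u=3/2·1.183564+3/4·7.026533+0·(-0.346904)≈7.045247; next y=1/10·1.816436+1/4·7.045247≈1.942955
n=4: y≈1.942955, sp=3, e=sp−y≈1.057045; I≈8.083578, D=e−e_prev≈-0.126520; u=3/2·1.057045+3/4·8.083578+0·(-0.126520)≈7.648251; next y=1/10·1.942955+1/4·7.648251≈2.106358
n=5: y≈2.106358, sp=3, e=sp−y≈0.893642; I≈8.977220, D=e−e_prev≈-0.163403; u=3/2·0.893642+3/4·8.977220+0·(-0.163403)≈8.073378; next y=1/10·2.106358+1/4·8.073378≈2.228980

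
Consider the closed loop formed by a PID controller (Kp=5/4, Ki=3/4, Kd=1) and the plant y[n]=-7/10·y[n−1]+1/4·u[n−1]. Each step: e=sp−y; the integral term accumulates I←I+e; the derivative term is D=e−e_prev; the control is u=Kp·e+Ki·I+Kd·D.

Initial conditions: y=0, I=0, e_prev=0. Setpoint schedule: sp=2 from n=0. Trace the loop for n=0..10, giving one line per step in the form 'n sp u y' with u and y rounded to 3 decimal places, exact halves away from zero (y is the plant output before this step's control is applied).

0 2 6.000 0.000
1 2 1.000 1.500
2 2 9.775 -0.800
3 2 -1.836 3.004
4 2 17.911 -2.562
5 2 -10.731 6.271
6 2 34.928 -7.072
7 2 -33.876 13.683
8 2 73.306 -18.047
9 2 -90.408 30.959
10 2 162.578 -44.274

(exact arithmetic carried between steps; '≈' marks a value shown rounded to 6 d.p. or computed from one; I and e_prev carry over from the previous line; the table rounds u and y to 3 d.p., halves away from zero)
n=0: y=0, sp=2, e=sp−y=2; I=2, D=e−e_prev=2; u=5/4·2+3/4·2+1·2=6; next y=-7/10·0+1/4·6=1.5
n=1: y=1.5, sp=2, e=sp−y=0.5; I=2.5, D=e−e_prev=-1.5; u=5/4·0.5+3/4·2.5+1·(-1.5)=1; next y=-7/10·1.5+1/4·1=-0.8
n=2: y=-0.8, sp=2, e=sp−y=2.8; I=5.3, D=e−e_prev=2.3; u=5/4·2.8+3/4·5.3+1·2.3=9.775; next y=-7/10·(-0.8)+1/4·9.775=3.00375
n=3: y=3.00375, sp=2, e=sp−y=-1.00375; I=4.29625, D=e−e_prev=-3.80375; u=5/4·(-1.00375)+3/4·4.29625+1·(-3.80375)=-1.83625; next y=-7/10·3.00375+1/4·(-1.83625)≈-2.561688
n=4: y≈-2.561688, sp=2, e=sp−y≈4.561688; I≈8.857938, D=e−e_prev≈5.565438; u=5/4·4.561688+3/4·8.857938+1·5.565438≈17.911; next y=-7/10·(-2.561688)+1/4·17.911≈6.270931
n=5: y≈6.270931, sp=2, e=sp−y≈-4.270931; I≈4.587006, D=e−e_prev≈-8.832619; u=5/4·(-4.270931)+3/4·4.587006+1·(-8.832619)≈-10.731028; next y=-7/10·6.270931+1/4·(-10.731028)≈-7.072409
n=6: y≈-7.072409, sp=2, e=sp−y≈9.072409; I≈13.659415, D=e−e_prev≈13.343340; u=5/4·9.072409+3/4·13.659415+1·13.343340≈34.928413; next y=-7/10·(-7.072409)+1/4·34.928413≈13.682789
n=7: y≈13.682789, sp=2, e=sp−y≈-11.682789; I≈1.976626, D=e−e_prev≈-20.755198; u=5/4·(-11.682789)+3/4·1.976626+1·(-20.755198)≈-33.876216; next y=-7/10·13.682789+1/4·(-33.876216)≈-18.047007
n=8: y≈-18.047007, sp=2, e=sp−y≈20.047007; I≈22.023632, D=e−e_prev≈31.729796; u=5/4·20.047007+3/4·22.023632+1·31.729796≈73.306278; next y=-7/10·(-18.047007)+1/4·73.306278≈30.959474
n=9: y≈30.959474, sp=2, e=sp−y≈-28.959474; I≈-6.935842, D=e−e_prev≈-49.006481; u=5/4·(-28.959474)+3/4·(-6.935842)+1·(-49.006481)≈-90.407705; next y=-7/10·30.959474+1/4·(-90.407705)≈-44.273558
n=10: y≈-44.273558, sp=2, e=sp−y≈46.273558; I≈39.337716, D=e−e_prev≈75.233032; u=5/4·46.273558+3/4·39.337716+1·75.233032≈162.578267; next y=-7/10·(-44.273558)+1/4·162.578267≈71.636057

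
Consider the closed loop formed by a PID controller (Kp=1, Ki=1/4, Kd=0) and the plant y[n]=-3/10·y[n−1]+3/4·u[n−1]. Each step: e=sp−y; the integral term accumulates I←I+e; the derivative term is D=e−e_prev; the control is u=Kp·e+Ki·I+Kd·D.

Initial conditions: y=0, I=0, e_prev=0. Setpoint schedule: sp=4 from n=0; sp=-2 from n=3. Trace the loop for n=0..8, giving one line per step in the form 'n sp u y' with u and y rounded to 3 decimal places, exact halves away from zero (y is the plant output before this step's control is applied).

0 4 5.000 0.000
1 4 1.313 3.750
2 4 6.238 -0.141
3 -2 -6.303 4.721
4 -2 5.597 -6.144
5 -2 -8.598 6.041
6 -2 7.269 -8.261
7 -2 -11.404 7.930
8 -2 9.691 -10.932

(exact arithmetic carried between steps; '≈' marks a value shown rounded to 6 d.p. or computed from one; I and e_prev carry over from the previous line; the table rounds u and y to 3 d.p., halves away from zero)
n=0: y=0, sp=4, e=sp−y=4; I=4, D=e−e_prev=4; u=1·4+1/4·4+0·4=5; next y=-3/10·0+3/4·5=3.75
n=1: y=3.75, sp=4, e=sp−y=0.25; I=4.25, D=e−e_prev=-3.75; u=1·0.25+1/4·4.25+0·(-3.75)=1.3125; next y=-3/10·3.75+3/4·1.3125=-0.140625
n=2: y=-0.140625, sp=4, e=sp−y=4.140625; I=8.390625, D=e−e_prev=3.890625; u=1·4.140625+1/4·8.390625+0·3.890625≈6.238281; next y=-3/10·(-0.140625)+3/4·6.238281≈4.720898
n=3: y≈4.720898, sp=-2, e=sp−y≈-6.720898; I≈1.669727, D=e−e_prev≈-10.861523; u=1·(-6.720898)+1/4·1.669727+0·(-10.861523)≈-6.303467; next y=-3/10·4.720898+3/4·(-6.303467)≈-6.143870
n=4: y≈-6.143870, sp=-2, e=sp−y≈4.143870; I≈5.813596, D=e−e_prev≈10.864768; u=1·4.143870+1/4·5.813596+0·10.864768≈5.597269; next y=-3/10·(-6.143870)+3/4·5.597269≈6.041112
n=5: y≈6.041112, sp=-2, e=sp−y≈-8.041112; I≈-2.227516, D=e−e_prev≈-12.184982; u=1·(-8.041112)+1/4·(-2.227516)+0·(-12.184982)≈-8.597991; next y=-3/10·6.041112+3/4·(-8.597991)≈-8.260827
n=6: y≈-8.260827, sp=-2, e=sp−y≈6.260827; I≈4.033311, D=e−e_prev≈14.301940; u=1·6.260827+1/4·4.033311+0·14.301940≈7.269155; next y=-3/10·(-8.260827)+3/4·7.269155≈7.930115
n=7: y≈7.930115, sp=-2, e=sp−y≈-9.930115; I≈-5.896803, D=e−e_prev≈-16.190942; u=1·(-9.930115)+1/4·(-5.896803)+0·(-16.190942)≈-11.404315; next y=-3/10·7.930115+3/4·(-11.404315)≈-10.932271
n=8: y≈-10.932271, sp=-2, e=sp−y≈8.932271; I≈3.035467, D=e−e_prev≈18.862385; u=1·8.932271+1/4·3.035467+0·18.862385≈9.691138; next y=-3/10·(-10.932271)+3/4·9.691138≈10.548035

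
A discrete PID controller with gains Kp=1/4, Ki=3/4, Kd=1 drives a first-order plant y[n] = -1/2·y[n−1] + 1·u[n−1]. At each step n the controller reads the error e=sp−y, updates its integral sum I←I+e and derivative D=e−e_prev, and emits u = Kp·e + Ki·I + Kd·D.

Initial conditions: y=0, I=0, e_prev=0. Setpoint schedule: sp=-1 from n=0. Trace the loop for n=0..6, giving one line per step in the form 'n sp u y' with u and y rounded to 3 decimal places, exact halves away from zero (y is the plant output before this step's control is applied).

(exact arithmetic carried between steps; '≈' marks a value shown rounded to 6 d.p. or computed from one; I and e_prev carry over from the previous line; the table rounds u and y to 3 d.p., halves away from zero)
n=0: y=0, sp=-1, e=sp−y=-1; I=-1, D=e−e_prev=-1; u=1/4·(-1)+3/4·(-1)+1·(-1)=-2; next y=-1/2·0+1·(-2)=-2
n=1: y=-2, sp=-1, e=sp−y=1; I=0, D=e−e_prev=2; u=1/4·1+3/4·0+1·2=2.25; next y=-1/2·(-2)+1·2.25=3.25
n=2: y=3.25, sp=-1, e=sp−y=-4.25; I=-4.25, D=e−e_prev=-5.25; u=1/4·(-4.25)+3/4·(-4.25)+1·(-5.25)=-9.5; next y=-1/2·3.25+1·(-9.5)=-11.125
n=3: y=-11.125, sp=-1, e=sp−y=10.125; I=5.875, D=e−e_prev=14.375; u=1/4·10.125+3/4·5.875+1·14.375=21.3125; next y=-1/2·(-11.125)+1·21.3125=26.875
n=4: y=26.875, sp=-1, e=sp−y=-27.875; I=-22, D=e−e_prev=-38; u=1/4·(-27.875)+3/4·(-22)+1·(-38)=-61.46875; next y=-1/2·26.875+1·(-61.46875)=-74.90625
n=5: y=-74.90625, sp=-1, e=sp−y=73.90625; I=51.90625, D=e−e_prev=101.78125; u=1/4·73.90625+3/4·51.90625+1·101.78125=159.1875; next y=-1/2·(-74.90625)+1·159.1875=196.640625
n=6: y=196.640625, sp=-1, e=sp−y=-197.640625; I=-145.734375, D=e−e_prev=-271.546875; u=1/4·(-197.640625)+3/4·(-145.734375)+1·(-271.546875)≈-430.257813; next y=-1/2·196.640625+1·(-430.257813)≈-528.578125

0 -1 -2.000 0.000
1 -1 2.250 -2.000
2 -1 -9.500 3.250
3 -1 21.313 -11.125
4 -1 -61.469 26.875
5 -1 159.188 -74.906
6 -1 -430.258 196.641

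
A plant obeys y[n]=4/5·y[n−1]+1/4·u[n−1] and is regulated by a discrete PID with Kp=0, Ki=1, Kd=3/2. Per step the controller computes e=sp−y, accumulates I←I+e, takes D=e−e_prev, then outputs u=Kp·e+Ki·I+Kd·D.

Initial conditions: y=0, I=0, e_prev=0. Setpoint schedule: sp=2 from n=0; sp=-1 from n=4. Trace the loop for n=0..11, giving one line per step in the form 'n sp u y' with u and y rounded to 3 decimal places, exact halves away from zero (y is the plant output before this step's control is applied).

0 2 5.000 0.000
1 2 0.875 1.250
2 2 3.578 1.219
3 2 2.686 1.870
4 -1 -4.452 2.167
5 -1 1.193 0.621
6 -1 -3.182 0.795
7 -1 -2.330 -0.160
8 -1 -3.226 -0.710
9 -1 -2.680 -1.374
10 -1 -2.314 -1.770
11 -1 -1.576 -1.994

(exact arithmetic carried between steps; '≈' marks a value shown rounded to 6 d.p. or computed from one; I and e_prev carry over from the previous line; the table rounds u and y to 3 d.p., halves away from zero)
n=0: y=0, sp=2, e=sp−y=2; I=2, D=e−e_prev=2; u=0·2+1·2+3/2·2=5; next y=4/5·0+1/4·5=1.25
n=1: y=1.25, sp=2, e=sp−y=0.75; I=2.75, D=e−e_prev=-1.25; u=0·0.75+1·2.75+3/2·(-1.25)=0.875; next y=4/5·1.25+1/4·0.875=1.21875
n=2: y=1.21875, sp=2, e=sp−y=0.78125; I=3.53125, D=e−e_prev=0.03125; u=0·0.78125+1·3.53125+3/2·0.03125=3.578125; next y=4/5·1.21875+1/4·3.578125≈1.869531
n=3: y≈1.869531, sp=2, e=sp−y≈0.130469; I≈3.661719, D=e−e_prev≈-0.650781; u=0·0.130469+1·3.661719+3/2·(-0.650781)≈2.685547; next y=4/5·1.869531+1/4·2.685547≈2.167012
n=4: y≈2.167012, sp=-1, e=sp−y≈-3.167012; I≈0.494707, D=e−e_prev≈-3.297480; u=0·(-3.167012)+1·0.494707+3/2·(-3.297480)≈-4.451514; next y=4/5·2.167012+1/4·(-4.451514)≈0.620731
n=5: y≈0.620731, sp=-1, e=sp−y≈-1.620731; I≈-1.126024, D=e−e_prev≈1.546281; u=0·(-1.620731)+1·(-1.126024)+3/2·1.546281≈1.193397; next y=4/5·0.620731+1/4·1.193397≈0.794934
n=6: y≈0.794934, sp=-1, e=sp−y≈-1.794934; I≈-2.920958, D=e−e_prev≈-0.174203; u=0·(-1.794934)+1·(-2.920958)+3/2·(-0.174203)≈-3.182263; next y=4/5·0.794934+1/4·(-3.182263)≈-0.159618
n=7: y≈-0.159618, sp=-1, e=sp−y≈-0.840382; I≈-3.761340, D=e−e_prev≈0.954552; u=0·(-0.840382)+1·(-3.761340)+3/2·0.954552≈-2.329511; next y=4/5·(-0.159618)+1/4·(-2.329511)≈-0.710072
n=8: y≈-0.710072, sp=-1, e=sp−y≈-0.289928; I≈-4.051267, D=e−e_prev≈0.550454; u=0·(-0.289928)+1·(-4.051267)+3/2·0.550454≈-3.225586; next y=4/5·(-0.710072)+1/4·(-3.225586)≈-1.374454
n=9: y≈-1.374454, sp=-1, e=sp−y≈0.374454; I≈-3.676813, D=e−e_prev≈0.664382; u=0·0.374454+1·(-3.676813)+3/2·0.664382≈-2.680240; next y=4/5·(-1.374454)+1/4·(-2.680240)≈-1.769623
n=10: y≈-1.769623, sp=-1, e=sp−y≈0.769623; I≈-2.907189, D=e−e_prev≈0.395169; u=0·0.769623+1·(-2.907189)+3/2·0.395169≈-2.314436; next y=4/5·(-1.769623)+1/4·(-2.314436)≈-1.994308
n=11: y≈-1.994308, sp=-1, e=sp−y≈0.994308; I≈-1.912881, D=e−e_prev≈0.224684; u=0·0.994308+1·(-1.912881)+3/2·0.224684≈-1.575855; next y=4/5·(-1.994308)+1/4·(-1.575855)≈-1.989410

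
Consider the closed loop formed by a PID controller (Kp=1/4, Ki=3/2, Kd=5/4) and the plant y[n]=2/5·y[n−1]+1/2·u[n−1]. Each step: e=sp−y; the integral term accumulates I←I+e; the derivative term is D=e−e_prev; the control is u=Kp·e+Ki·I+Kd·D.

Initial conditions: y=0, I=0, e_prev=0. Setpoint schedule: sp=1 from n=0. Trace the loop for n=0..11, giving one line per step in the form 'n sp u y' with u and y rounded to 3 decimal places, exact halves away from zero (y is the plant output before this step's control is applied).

(exact arithmetic carried between steps; '≈' marks a value shown rounded to 6 d.p. or computed from one; I and e_prev carry over from the previous line; the table rounds u and y to 3 d.p., halves away from zero)
n=0: y=0, sp=1, e=sp−y=1; I=1, D=e−e_prev=1; u=1/4·1+3/2·1+5/4·1=3; next y=2/5·0+1/2·3=1.5
n=1: y=1.5, sp=1, e=sp−y=-0.5; I=0.5, D=e−e_prev=-1.5; u=1/4·(-0.5)+3/2·0.5+5/4·(-1.5)=-1.25; next y=2/5·1.5+1/2·(-1.25)=-0.025
n=2: y=-0.025, sp=1, e=sp−y=1.025; I=1.525, D=e−e_prev=1.525; u=1/4·1.025+3/2·1.525+5/4·1.525=4.45; next y=2/5·(-0.025)+1/2·4.45=2.215
n=3: y=2.215, sp=1, e=sp−y=-1.215; I=0.31, D=e−e_prev=-2.24; u=1/4·(-1.215)+3/2·0.31+5/4·(-2.24)=-2.63875; next y=2/5·2.215+1/2·(-2.63875)=-0.433375
n=4: y=-0.433375, sp=1, e=sp−y=1.433375; I=1.743375, D=e−e_prev=2.648375; u=1/4·1.433375+3/2·1.743375+5/4·2.648375=6.283875; next y=2/5·(-0.433375)+1/2·6.283875≈2.968588
n=5: y≈2.968588, sp=1, e=sp−y≈-1.968588; I≈-0.225213, D=e−e_prev≈-3.401963; u=1/4·(-1.968588)+3/2·(-0.225213)+5/4·(-3.401963)≈-5.082419; next y=2/5·2.968588+1/2·(-5.082419)≈-1.353774
n=6: y≈-1.353774, sp=1, e=sp−y≈2.353774; I≈2.128562, D=e−e_prev≈4.322362; u=1/4·2.353774+3/2·2.128562+5/4·4.322362≈9.184239; next y=2/5·(-1.353774)+1/2·9.184239≈4.050610
n=7: y≈4.050610, sp=1, e=sp−y≈-3.050610; I≈-0.922048, D=e−e_prev≈-5.404384; u=1/4·(-3.050610)+3/2·(-0.922048)+5/4·(-5.404384)≈-8.901204; next y=2/5·4.050610+1/2·(-8.901204)≈-2.830358
n=8: y≈-2.830358, sp=1, e=sp−y≈3.830358; I≈2.908310, D=e−e_prev≈6.880968; u=1/4·3.830358+3/2·2.908310+5/4·6.880968≈13.921265; next y=2/5·(-2.830358)+1/2·13.921265≈5.828489
n=9: y≈5.828489, sp=1, e=sp−y≈-4.828489; I≈-1.920179, D=e−e_prev≈-8.658847; u=1/4·(-4.828489)+3/2·(-1.920179)+5/4·(-8.658847)≈-14.910950; next y=2/5·5.828489+1/2·(-14.910950)≈-5.124079
n=10: y≈-5.124079, sp=1, e=sp−y≈6.124079; I≈4.203900, D=e−e_prev≈10.952568; u=1/4·6.124079+3/2·4.203900+5/4·10.952568≈21.527581; next y=2/5·(-5.124079)+1/2·21.527581≈8.714159
n=11: y≈8.714159, sp=1, e=sp−y≈-7.714159; I≈-3.510258, D=e−e_prev≈-13.838238; u=1/4·(-7.714159)+3/2·(-3.510258)+5/4·(-13.838238)≈-24.491725; next y=2/5·8.714159+1/2·(-24.491725)≈-8.760199

0 1 3.000 0.000
1 1 -1.250 1.500
2 1 4.450 -0.025
3 1 -2.639 2.215
4 1 6.284 -0.433
5 1 -5.082 2.969
6 1 9.184 -1.354
7 1 -8.901 4.051
8 1 13.921 -2.830
9 1 -14.911 5.828
10 1 21.528 -5.124
11 1 -24.492 8.714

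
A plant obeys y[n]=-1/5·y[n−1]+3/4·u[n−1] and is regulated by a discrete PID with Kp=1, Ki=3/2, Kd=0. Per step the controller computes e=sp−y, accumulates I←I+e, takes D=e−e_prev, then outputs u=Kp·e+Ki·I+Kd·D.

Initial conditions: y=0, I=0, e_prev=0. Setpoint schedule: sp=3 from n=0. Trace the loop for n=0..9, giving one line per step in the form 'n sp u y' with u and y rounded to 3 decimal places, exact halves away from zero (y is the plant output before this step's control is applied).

(exact arithmetic carried between steps; '≈' marks a value shown rounded to 6 d.p. or computed from one; I and e_prev carry over from the previous line; the table rounds u and y to 3 d.p., halves away from zero)
n=0: y=0, sp=3, e=sp−y=3; I=3, D=e−e_prev=3; u=1·3+3/2·3+0·3=7.5; next y=-1/5·0+3/4·7.5=5.625
n=1: y=5.625, sp=3, e=sp−y=-2.625; I=0.375, D=e−e_prev=-5.625; u=1·(-2.625)+3/2·0.375+0·(-5.625)=-2.0625; next y=-1/5·5.625+3/4·(-2.0625)=-2.671875
n=2: y=-2.671875, sp=3, e=sp−y=5.671875; I=6.046875, D=e−e_prev=8.296875; u=1·5.671875+3/2·6.046875+0·8.296875≈14.742188; next y=-1/5·(-2.671875)+3/4·14.742188≈11.591016
n=3: y≈11.591016, sp=3, e=sp−y≈-8.591016; I≈-2.544141, D=e−e_prev≈-14.262891; u=1·(-8.591016)+3/2·(-2.544141)+0·(-14.262891)≈-12.407227; next y=-1/5·11.591016+3/4·(-12.407227)≈-11.623623
n=4: y≈-11.623623, sp=3, e=sp−y≈14.623623; I≈12.079482, D=e−e_prev≈23.214639; u=1·14.623623+3/2·12.079482+0·23.214639≈32.742847; next y=-1/5·(-11.623623)+3/4·32.742847≈26.881860
n=5: y≈26.881860, sp=3, e=sp−y≈-23.881860; I≈-11.802377, D=e−e_prev≈-38.505483; u=1·(-23.881860)+3/2·(-11.802377)+0·(-38.505483)≈-41.585425; next y=-1/5·26.881860+3/4·(-41.585425)≈-36.565441
n=6: y≈-36.565441, sp=3, e=sp−y≈39.565441; I≈27.763064, D=e−e_prev≈63.447301; u=1·39.565441+3/2·27.763064+0·63.447301≈81.210037; next y=-1/5·(-36.565441)+3/4·81.210037≈68.220616
n=7: y≈68.220616, sp=3, e=sp−y≈-65.220616; I≈-37.457552, D=e−e_prev≈-104.786057; u=1·(-65.220616)+3/2·(-37.457552)+0·(-104.786057)≈-121.406944; next y=-1/5·68.220616+3/4·(-121.406944)≈-104.699331
n=8: y≈-104.699331, sp=3, e=sp−y≈107.699331; I≈70.241779, D=e−e_prev≈172.919947; u=1·107.699331+3/2·70.241779+0·172.919947≈213.061999; next y=-1/5·(-104.699331)+3/4·213.061999≈180.736366
n=9: y≈180.736366, sp=3, e=sp−y≈-177.736366; I≈-107.494587, D=e−e_prev≈-285.435696; u=1·(-177.736366)+3/2·(-107.494587)+0·(-285.435696)≈-338.978245; next y=-1/5·180.736366+3/4·(-338.978245)≈-290.380957

0 3 7.500 0.000
1 3 -2.063 5.625
2 3 14.742 -2.672
3 3 -12.407 11.591
4 3 32.743 -11.624
5 3 -41.585 26.882
6 3 81.210 -36.565
7 3 -121.407 68.221
8 3 213.062 -104.699
9 3 -338.978 180.736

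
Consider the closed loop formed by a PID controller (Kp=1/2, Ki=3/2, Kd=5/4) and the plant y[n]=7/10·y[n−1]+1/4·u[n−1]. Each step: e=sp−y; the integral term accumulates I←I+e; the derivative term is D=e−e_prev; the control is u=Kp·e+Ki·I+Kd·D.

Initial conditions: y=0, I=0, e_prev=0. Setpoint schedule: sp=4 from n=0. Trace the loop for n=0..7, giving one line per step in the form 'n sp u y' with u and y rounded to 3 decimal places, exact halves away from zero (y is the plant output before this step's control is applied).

(exact arithmetic carried between steps; '≈' marks a value shown rounded to 6 d.p. or computed from one; I and e_prev carry over from the previous line; the table rounds u and y to 3 d.p., halves away from zero)
n=0: y=0, sp=4, e=sp−y=4; I=4, D=e−e_prev=4; u=1/2·4+3/2·4+5/4·4=13; next y=7/10·0+1/4·13=3.25
n=1: y=3.25, sp=4, e=sp−y=0.75; I=4.75, D=e−e_prev=-3.25; u=1/2·0.75+3/2·4.75+5/4·(-3.25)=3.4375; next y=7/10·3.25+1/4·3.4375=3.134375
n=2: y=3.134375, sp=4, e=sp−y=0.865625; I=5.615625, D=e−e_prev=0.115625; u=1/2·0.865625+3/2·5.615625+5/4·0.115625≈9.000781; next y=7/10·3.134375+1/4·9.000781≈4.444258
n=3: y≈4.444258, sp=4, e=sp−y≈-0.444258; I≈5.171367, D=e−e_prev≈-1.309883; u=1/2·(-0.444258)+3/2·5.171367+5/4·(-1.309883)≈5.897568; next y=7/10·4.444258+1/4·5.897568≈4.585373
n=4: y≈4.585373, sp=4, e=sp−y≈-0.585373; I≈4.585995, D=e−e_prev≈-0.141115; u=1/2·(-0.585373)+3/2·4.585995+5/4·(-0.141115)≈6.409912; next y=7/10·4.585373+1/4·6.409912≈4.812239
n=5: y≈4.812239, sp=4, e=sp−y≈-0.812239; I≈3.773756, D=e−e_prev≈-0.226866; u=1/2·(-0.812239)+3/2·3.773756+5/4·(-0.226866)≈4.970931; next y=7/10·4.812239+1/4·4.970931≈4.611300
n=6: y≈4.611300, sp=4, e=sp−y≈-0.611300; I≈3.162456, D=e−e_prev≈0.200939; u=1/2·(-0.611300)+3/2·3.162456+5/4·0.200939≈4.689207; next y=7/10·4.611300+1/4·4.689207≈4.400212
n=7: y≈4.400212, sp=4, e=sp−y≈-0.400212; I≈2.762244, D=e−e_prev≈0.211088; u=1/2·(-0.400212)+3/2·2.762244+5/4·0.211088≈4.207120; next y=7/10·4.400212+1/4·4.207120≈4.131928

0 4 13.000 0.000
1 4 3.438 3.250
2 4 9.001 3.134
3 4 5.898 4.444
4 4 6.410 4.585
5 4 4.971 4.812
6 4 4.689 4.611
7 4 4.207 4.400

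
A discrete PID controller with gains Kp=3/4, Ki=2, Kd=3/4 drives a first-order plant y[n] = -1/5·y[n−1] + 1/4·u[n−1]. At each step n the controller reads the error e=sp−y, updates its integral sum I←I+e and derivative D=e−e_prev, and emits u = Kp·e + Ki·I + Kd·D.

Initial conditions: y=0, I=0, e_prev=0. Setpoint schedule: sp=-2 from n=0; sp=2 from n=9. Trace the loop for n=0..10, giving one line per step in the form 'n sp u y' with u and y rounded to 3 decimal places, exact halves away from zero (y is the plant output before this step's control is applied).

0 -2 -7.000 0.000
1 -2 -3.375 -1.750
2 -2 -9.584 -0.494
3 -2 -5.342 -2.297
4 -2 -11.075 -0.876
5 -2 -6.246 -2.593
6 -2 -11.774 -1.043
7 -2 -6.603 -2.735
8 -2 -12.112 -1.104
9 2 7.281 -2.807
10 2 -5.543 2.382

(exact arithmetic carried between steps; '≈' marks a value shown rounded to 6 d.p. or computed from one; I and e_prev carry over from the previous line; the table rounds u and y to 3 d.p., halves away from zero)
n=0: y=0, sp=-2, e=sp−y=-2; I=-2, D=e−e_prev=-2; u=3/4·(-2)+2·(-2)+3/4·(-2)=-7; next y=-1/5·0+1/4·(-7)=-1.75
n=1: y=-1.75, sp=-2, e=sp−y=-0.25; I=-2.25, D=e−e_prev=1.75; u=3/4·(-0.25)+2·(-2.25)+3/4·1.75=-3.375; next y=-1/5·(-1.75)+1/4·(-3.375)=-0.49375
n=2: y=-0.49375, sp=-2, e=sp−y=-1.50625; I=-3.75625, D=e−e_prev=-1.25625; u=3/4·(-1.50625)+2·(-3.75625)+3/4·(-1.25625)=-9.584375; next y=-1/5·(-0.49375)+1/4·(-9.584375)≈-2.297344
n=3: y≈-2.297344, sp=-2, e=sp−y≈0.297344; I≈-3.458906, D=e−e_prev≈1.803594; u=3/4·0.297344+2·(-3.458906)+3/4·1.803594≈-5.342109; next y=-1/5·(-2.297344)+1/4·(-5.342109)≈-0.876059
n=4: y≈-0.876059, sp=-2, e=sp−y≈-1.123941; I≈-4.582848, D=e−e_prev≈-1.421285; u=3/4·(-1.123941)+2·(-4.582848)+3/4·(-1.421285)≈-11.074615; next y=-1/5·(-0.876059)+1/4·(-11.074615)≈-2.593442
n=5: y≈-2.593442, sp=-2, e=sp−y≈0.593442; I≈-3.989406, D=e−e_prev≈1.717383; u=3/4·0.593442+2·(-3.989406)+3/4·1.717383≈-6.245692; next y=-1/5·(-2.593442)+1/4·(-6.245692)≈-1.042735
n=6: y≈-1.042735, sp=-2, e=sp−y≈-0.957265; I≈-4.946671, D=e−e_prev≈-1.550708; u=3/4·(-0.957265)+2·(-4.946671)+3/4·(-1.550708)≈-11.774322; next y=-1/5·(-1.042735)+1/4·(-11.774322)≈-2.735034
n=7: y≈-2.735034, sp=-2, e=sp−y≈0.735034; I≈-4.211637, D=e−e_prev≈1.692299; u=3/4·0.735034+2·(-4.211637)+3/4·1.692299≈-6.602776; next y=-1/5·(-2.735034)+1/4·(-6.602776)≈-1.103687
n=8: y≈-1.103687, sp=-2, e=sp−y≈-0.896313; I≈-5.107950, D=e−e_prev≈-1.631346; u=3/4·(-0.896313)+2·(-5.107950)+3/4·(-1.631346)≈-12.111645; next y=-1/5·(-1.103687)+1/4·(-12.111645)≈-2.807174
n=9: y≈-2.807174, sp=2, e=sp−y≈4.807174; I≈-0.300776, D=e−e_prev≈5.703487; u=3/4·4.807174+2·(-0.300776)+3/4·5.703487≈7.281442; next y=-1/5·(-2.807174)+1/4·7.281442≈2.381795
n=10: y≈2.381795, sp=2, e=sp−y≈-0.381795; I≈-0.682572, D=e−e_prev≈-5.188969; u=3/4·(-0.381795)+2·(-0.682572)+3/4·(-5.188969)≈-5.543217; next y=-1/5·2.381795+1/4·(-5.543217)≈-1.862163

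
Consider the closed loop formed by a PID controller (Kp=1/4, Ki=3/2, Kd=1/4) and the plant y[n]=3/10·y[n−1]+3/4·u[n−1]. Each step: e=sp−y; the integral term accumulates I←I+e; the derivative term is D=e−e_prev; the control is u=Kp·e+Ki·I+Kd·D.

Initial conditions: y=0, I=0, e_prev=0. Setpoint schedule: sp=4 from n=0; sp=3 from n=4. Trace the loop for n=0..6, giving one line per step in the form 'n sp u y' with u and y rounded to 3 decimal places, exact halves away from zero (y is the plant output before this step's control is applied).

(exact arithmetic carried between steps; '≈' marks a value shown rounded to 6 d.p. or computed from one; I and e_prev carry over from the previous line; the table rounds u and y to 3 d.p., halves away from zero)
n=0: y=0, sp=4, e=sp−y=4; I=4, D=e−e_prev=4; u=1/4·4+3/2·4+1/4·4=8; next y=3/10·0+3/4·8=6
n=1: y=6, sp=4, e=sp−y=-2; I=2, D=e−e_prev=-6; u=1/4·(-2)+3/2·2+1/4·(-6)=1; next y=3/10·6+3/4·1=2.55
n=2: y=2.55, sp=4, e=sp−y=1.45; I=3.45, D=e−e_prev=3.45; u=1/4·1.45+3/2·3.45+1/4·3.45=6.4; next y=3/10·2.55+3/4·6.4=5.565
n=3: y=5.565, sp=4, e=sp−y=-1.565; I=1.885, D=e−e_prev=-3.015; u=1/4·(-1.565)+3/2·1.885+1/4·(-3.015)=1.6825; next y=3/10·5.565+3/4·1.6825=2.931375
n=4: y=2.931375, sp=3, e=sp−y=0.068625; I=1.953625, D=e−e_prev=1.633625; u=1/4·0.068625+3/2·1.953625+1/4·1.633625=3.356; next y=3/10·2.931375+3/4·3.356≈3.396413
n=5: y≈3.396413, sp=3, e=sp−y≈-0.396413; I≈1.557213, D=e−e_prev≈-0.465038; u=1/4·(-0.396413)+3/2·1.557213+1/4·(-0.465038)≈2.120456; next y=3/10·3.396413+3/4·2.120456≈2.609266
n=6: y≈2.609266, sp=3, e=sp−y≈0.390734; I≈1.947947, D=e−e_prev≈0.787147; u=1/4·0.390734+3/2·1.947947+1/4·0.787147≈3.21639; next y=3/10·2.609266+3/4·3.21639≈3.195072

0 4 8.000 0.000
1 4 1.000 6.000
2 4 6.400 2.550
3 4 1.683 5.565
4 3 3.356 2.931
5 3 2.120 3.396
6 3 3.216 2.609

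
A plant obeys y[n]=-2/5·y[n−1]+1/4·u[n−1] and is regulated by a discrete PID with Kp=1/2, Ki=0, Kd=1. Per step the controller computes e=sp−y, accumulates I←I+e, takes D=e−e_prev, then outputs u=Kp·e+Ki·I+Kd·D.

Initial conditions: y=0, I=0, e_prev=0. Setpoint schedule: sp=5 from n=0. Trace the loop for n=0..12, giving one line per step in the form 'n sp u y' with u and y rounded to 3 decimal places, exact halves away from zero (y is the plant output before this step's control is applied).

(exact arithmetic carried between steps; '≈' marks a value shown rounded to 6 d.p. or computed from one; I and e_prev carry over from the previous line; the table rounds u and y to 3 d.p., halves away from zero)
n=0: y=0, sp=5, e=sp−y=5; I=5, D=e−e_prev=5; u=1/2·5+0·5+1·5=7.5; next y=-2/5·0+1/4·7.5=1.875
n=1: y=1.875, sp=5, e=sp−y=3.125; I=8.125, D=e−e_prev=-1.875; u=1/2·3.125+0·8.125+1·(-1.875)=-0.3125; next y=-2/5·1.875+1/4·(-0.3125)=-0.828125
n=2: y=-0.828125, sp=5, e=sp−y=5.828125; I=13.953125, D=e−e_prev=2.703125; u=1/2·5.828125+0·13.953125+1·2.703125≈5.617188; next y=-2/5·(-0.828125)+1/4·5.617188≈1.735547
n=3: y≈1.735547, sp=5, e=sp−y≈3.264453; I≈17.217578, D=e−e_prev≈-2.563672; u=1/2·3.264453+0·17.217578+1·(-2.563672)≈-0.931445; next y=-2/5·1.735547+1/4·(-0.931445)≈-0.927080
n=4: y≈-0.927080, sp=5, e=sp−y≈5.927080; I≈23.144658, D=e−e_prev≈2.662627; u=1/2·5.927080+0·23.144658+1·2.662627≈5.626167; next y=-2/5·(-0.927080)+1/4·5.626167≈1.777374
n=5: y≈1.777374, sp=5, e=sp−y≈3.222626; I≈26.367284, D=e−e_prev≈-2.704454; u=1/2·3.222626+0·26.367284+1·(-2.704454)≈-1.093141; next y=-2/5·1.777374+1/4·(-1.093141)≈-0.984235
n=6: y≈-0.984235, sp=5, e=sp−y≈5.984235; I≈32.351519, D=e−e_prev≈2.761608; u=1/2·5.984235+0·32.351519+1·2.761608≈5.753726; next y=-2/5·(-0.984235)+1/4·5.753726≈1.832125
n=7: y≈1.832125, sp=5, e=sp−y≈3.167875; I≈35.519394, D=e−e_prev≈-2.816360; u=1/2·3.167875+0·35.519394+1·(-2.816360)≈-1.232423; next y=-2/5·1.832125+1/4·(-1.232423)≈-1.040956
n=8: y≈-1.040956, sp=5, e=sp−y≈6.040956; I≈41.560350, D=e−e_prev≈2.873081; u=1/2·6.040956+0·41.560350+1·2.873081≈5.893559; next y=-2/5·(-1.040956)+1/4·5.893559≈1.889772
n=9: y≈1.889772, sp=5, e=sp−y≈3.110228; I≈44.670578, D=e−e_prev≈-2.930728; u=1/2·3.110228+0·44.670578+1·(-2.930728)≈-1.375614; next y=-2/5·1.889772+1/4·(-1.375614)≈-1.099812
n=10: y≈-1.099812, sp=5, e=sp−y≈6.099812; I≈50.770390, D=e−e_prev≈2.989584; u=1/2·6.099812+0·50.770390+1·2.989584≈6.039491; next y=-2/5·(-1.099812)+1/4·6.039491≈1.949798
n=11: y≈1.949798, sp=5, e=sp−y≈3.050202; I≈53.820592, D=e−e_prev≈-3.049610; u=1/2·3.050202+0·53.820592+1·(-3.049610)≈-1.524509; next y=-2/5·1.949798+1/4·(-1.524509)≈-1.161046
n=12: y≈-1.161046, sp=5, e=sp−y≈6.161046; I≈59.981638, D=e−e_prev≈3.110844; u=1/2·6.161046+0·59.981638+1·3.110844≈6.191367; next y=-2/5·(-1.161046)+1/4·6.191367≈2.012260

0 5 7.500 0.000
1 5 -0.313 1.875
2 5 5.617 -0.828
3 5 -0.931 1.736
4 5 5.626 -0.927
5 5 -1.093 1.777
6 5 5.754 -0.984
7 5 -1.232 1.832
8 5 5.894 -1.041
9 5 -1.376 1.890
10 5 6.039 -1.100
11 5 -1.525 1.950
12 5 6.191 -1.161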